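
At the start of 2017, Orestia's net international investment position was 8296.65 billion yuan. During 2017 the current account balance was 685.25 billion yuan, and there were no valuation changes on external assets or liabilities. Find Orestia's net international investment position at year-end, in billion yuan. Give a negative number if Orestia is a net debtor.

8981.90

With no valuation effects, change in NIIP = current account = 685.25
End-of-year NIIP = 8296.65 + 685.25 = 8981.90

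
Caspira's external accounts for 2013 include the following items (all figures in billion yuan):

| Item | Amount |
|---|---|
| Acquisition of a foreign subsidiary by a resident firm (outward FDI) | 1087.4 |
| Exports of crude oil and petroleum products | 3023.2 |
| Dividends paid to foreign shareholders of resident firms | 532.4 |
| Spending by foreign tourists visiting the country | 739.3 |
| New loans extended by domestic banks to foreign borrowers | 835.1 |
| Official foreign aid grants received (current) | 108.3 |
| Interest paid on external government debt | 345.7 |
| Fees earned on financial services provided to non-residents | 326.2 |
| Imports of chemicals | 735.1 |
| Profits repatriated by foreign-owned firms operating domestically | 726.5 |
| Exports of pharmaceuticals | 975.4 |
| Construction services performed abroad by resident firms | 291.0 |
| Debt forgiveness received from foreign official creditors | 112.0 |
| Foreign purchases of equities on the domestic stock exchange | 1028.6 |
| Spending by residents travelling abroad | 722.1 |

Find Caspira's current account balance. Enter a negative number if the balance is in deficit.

Goods: 3023.2 + 975.4 - 735.1 = 3263.5
Services: -722.1 + 326.2 + 291.0 + 739.3 = 634.4
Primary income: -345.7 - 726.5 - 532.4 = -1604.6
Secondary income: 108.3
Current account = 3263.5 + 634.4 + (-1604.6) + 108.3 = 2401.6
(Excluded from the current account — financial account: acquisition of a foreign subsidiary by a resident firm (outward FDI) 1087.4, new loans extended by domestic banks to foreign borrowers 835.1, foreign purchases of equities on the domestic stock exchange 1028.6; capital account: debt forgiveness received from foreign official creditors 112.0.)

2401.6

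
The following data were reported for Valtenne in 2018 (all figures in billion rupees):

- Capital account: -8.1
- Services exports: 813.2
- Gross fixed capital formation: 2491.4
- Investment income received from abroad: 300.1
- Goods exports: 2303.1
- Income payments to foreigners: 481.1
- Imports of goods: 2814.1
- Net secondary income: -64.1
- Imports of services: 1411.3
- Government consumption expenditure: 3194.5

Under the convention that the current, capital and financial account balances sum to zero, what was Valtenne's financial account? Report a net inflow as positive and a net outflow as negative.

1362.3

Goods balance = 2303.1 - 2814.1 = -511.0
Services balance = 813.2 - 1411.3 = -598.1
Trade balance (goods + services) = -511.0 + (-598.1) = -1109.1
Net primary income = 300.1 - 481.1 = -181.0
Net secondary income = -64.1
Current account = -1109.1 + (-181.0) + (-64.1) = -1354.2
Financial account = -(-1354.2 + (-8.1)) = 1362.3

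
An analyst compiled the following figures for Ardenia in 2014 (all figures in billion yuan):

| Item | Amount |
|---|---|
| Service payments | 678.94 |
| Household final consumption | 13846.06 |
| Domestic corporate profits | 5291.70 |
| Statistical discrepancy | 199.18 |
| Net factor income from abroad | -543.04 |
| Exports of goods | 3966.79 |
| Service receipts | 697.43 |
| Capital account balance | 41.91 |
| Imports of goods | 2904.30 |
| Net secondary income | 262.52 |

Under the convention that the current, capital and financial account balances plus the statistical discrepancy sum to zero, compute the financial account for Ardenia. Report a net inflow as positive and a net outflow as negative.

-1041.55

Goods balance = 3966.79 - 2904.30 = 1062.49
Services balance = 697.43 - 678.94 = 18.49
Trade balance (goods + services) = 1062.49 + 18.49 = 1080.98
Net primary income = -543.04
Net secondary income = 262.52
Current account = 1080.98 + (-543.04) + 262.52 = 800.46
Financial account = -(800.46 + 41.91 + 199.18) = -1041.55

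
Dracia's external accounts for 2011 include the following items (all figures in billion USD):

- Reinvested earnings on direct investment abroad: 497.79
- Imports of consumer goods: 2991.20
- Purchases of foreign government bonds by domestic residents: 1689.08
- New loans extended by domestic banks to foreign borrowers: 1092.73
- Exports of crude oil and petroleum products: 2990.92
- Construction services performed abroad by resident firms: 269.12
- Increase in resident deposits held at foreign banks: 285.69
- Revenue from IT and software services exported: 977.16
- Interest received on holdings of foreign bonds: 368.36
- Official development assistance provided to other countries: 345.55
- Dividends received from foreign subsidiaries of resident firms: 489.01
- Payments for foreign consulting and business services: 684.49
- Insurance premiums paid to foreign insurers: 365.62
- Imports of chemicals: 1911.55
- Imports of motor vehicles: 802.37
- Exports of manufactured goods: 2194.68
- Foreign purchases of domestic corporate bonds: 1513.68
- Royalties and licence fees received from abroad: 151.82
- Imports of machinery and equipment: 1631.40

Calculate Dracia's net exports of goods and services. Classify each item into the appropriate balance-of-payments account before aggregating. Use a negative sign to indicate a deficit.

Goods: -2991.20 - 802.37 - 1631.40 - 1911.55 + 2194.68 + 2990.92 = -2150.92
Services: 269.12 - 684.49 + 977.16 - 365.62 + 151.82 = 347.99
Trade balance = -2150.92 + 347.99 = -1802.93
(Excluded from the trade balance — primary income: reinvested earnings on direct investment abroad 497.79, interest received on holdings of foreign bonds 368.36, dividends received from foreign subsidiaries of resident firms 489.01; financial account: purchases of foreign government bonds by domestic residents 1689.08, new loans extended by domestic banks to foreign borrowers 1092.73, increase in resident deposits held at foreign banks 285.69, foreign purchases of domestic corporate bonds 1513.68; secondary income: official development assistance provided to other countries 345.55.)

-1802.93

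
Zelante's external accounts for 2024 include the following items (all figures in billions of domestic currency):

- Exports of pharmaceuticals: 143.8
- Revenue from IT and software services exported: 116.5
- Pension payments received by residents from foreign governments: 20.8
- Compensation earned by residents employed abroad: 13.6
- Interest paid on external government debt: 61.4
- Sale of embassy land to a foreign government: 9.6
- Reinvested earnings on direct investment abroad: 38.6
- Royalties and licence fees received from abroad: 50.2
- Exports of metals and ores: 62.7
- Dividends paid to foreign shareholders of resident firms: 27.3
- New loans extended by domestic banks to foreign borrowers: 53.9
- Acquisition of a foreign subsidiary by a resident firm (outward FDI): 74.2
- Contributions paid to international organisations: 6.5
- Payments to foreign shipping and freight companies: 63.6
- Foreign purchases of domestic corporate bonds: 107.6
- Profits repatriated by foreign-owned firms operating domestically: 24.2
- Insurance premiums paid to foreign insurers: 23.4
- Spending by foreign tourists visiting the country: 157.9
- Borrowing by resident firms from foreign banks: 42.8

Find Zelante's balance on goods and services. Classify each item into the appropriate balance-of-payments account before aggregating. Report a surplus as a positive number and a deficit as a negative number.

Goods: 62.7 + 143.8 = 206.5
Services: -23.4 - 63.6 + 50.2 + 157.9 + 116.5 = 237.6
Trade balance = 206.5 + 237.6 = 444.1
(Excluded from the trade balance — secondary income: pension payments received by residents from foreign governments 20.8, contributions paid to international organisations 6.5; primary income: compensation earned by residents employed abroad 13.6, interest paid on external government debt 61.4, reinvested earnings on direct investment abroad 38.6, dividends paid to foreign shareholders of resident firms 27.3, profits repatriated by foreign-owned firms operating domestically 24.2; capital account: sale of embassy land to a foreign government 9.6; financial account: new loans extended by domestic banks to foreign borrowers 53.9, acquisition of a foreign subsidiary by a resident firm (outward FDI) 74.2, foreign purchases of domestic corporate bonds 107.6, borrowing by resident firms from foreign banks 42.8.)

444.1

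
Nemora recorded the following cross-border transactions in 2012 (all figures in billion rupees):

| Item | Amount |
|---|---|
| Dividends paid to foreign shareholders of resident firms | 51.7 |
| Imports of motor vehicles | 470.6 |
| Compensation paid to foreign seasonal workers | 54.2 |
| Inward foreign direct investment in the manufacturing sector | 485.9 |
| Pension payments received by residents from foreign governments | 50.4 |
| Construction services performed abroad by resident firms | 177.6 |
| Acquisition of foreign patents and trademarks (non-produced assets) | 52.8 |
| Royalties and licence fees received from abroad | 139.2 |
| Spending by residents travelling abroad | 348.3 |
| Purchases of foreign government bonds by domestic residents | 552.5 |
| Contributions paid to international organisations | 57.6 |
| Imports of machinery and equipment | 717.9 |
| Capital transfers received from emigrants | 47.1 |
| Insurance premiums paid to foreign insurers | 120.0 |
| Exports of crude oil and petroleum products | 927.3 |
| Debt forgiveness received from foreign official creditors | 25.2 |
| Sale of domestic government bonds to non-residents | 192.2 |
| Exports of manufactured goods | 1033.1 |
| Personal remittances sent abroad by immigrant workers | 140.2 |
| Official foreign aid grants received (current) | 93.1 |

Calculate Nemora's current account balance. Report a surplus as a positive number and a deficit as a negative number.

Goods: -470.6 + 927.3 + 1033.1 - 717.9 = 771.9
Services: 177.6 - 120.0 + 139.2 - 348.3 = -151.5
Primary income: -54.2 - 51.7 = -105.9
Secondary income: -140.2 + 50.4 + 93.1 - 57.6 = -54.3
Current account = 771.9 + (-151.5) + (-105.9) + (-54.3) = 460.2
(Excluded from the current account — financial account: inward foreign direct investment in the manufacturing sector 485.9, purchases of foreign government bonds by domestic residents 552.5, sale of domestic government bonds to non-residents 192.2; capital account: acquisition of foreign patents and trademarks (non-produced assets) 52.8, capital transfers received from emigrants 47.1, debt forgiveness received from foreign official creditors 25.2.)

460.2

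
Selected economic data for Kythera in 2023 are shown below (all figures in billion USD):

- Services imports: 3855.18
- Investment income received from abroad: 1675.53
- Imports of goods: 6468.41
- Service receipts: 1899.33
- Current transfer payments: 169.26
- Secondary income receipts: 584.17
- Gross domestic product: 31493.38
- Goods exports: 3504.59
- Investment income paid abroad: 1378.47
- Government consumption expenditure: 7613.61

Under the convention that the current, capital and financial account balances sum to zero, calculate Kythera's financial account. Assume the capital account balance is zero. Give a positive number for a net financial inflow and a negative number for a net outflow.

4207.70

Goods balance = 3504.59 - 6468.41 = -2963.82
Services balance = 1899.33 - 3855.18 = -1955.85
Trade balance (goods + services) = -2963.82 + (-1955.85) = -4919.67
Net primary income = 1675.53 - 1378.47 = 297.06
Net secondary income = 584.17 - 169.26 = 414.91
Current account = -4919.67 + 297.06 + 414.91 = -4207.70
Financial account = -(-4207.70) = 4207.70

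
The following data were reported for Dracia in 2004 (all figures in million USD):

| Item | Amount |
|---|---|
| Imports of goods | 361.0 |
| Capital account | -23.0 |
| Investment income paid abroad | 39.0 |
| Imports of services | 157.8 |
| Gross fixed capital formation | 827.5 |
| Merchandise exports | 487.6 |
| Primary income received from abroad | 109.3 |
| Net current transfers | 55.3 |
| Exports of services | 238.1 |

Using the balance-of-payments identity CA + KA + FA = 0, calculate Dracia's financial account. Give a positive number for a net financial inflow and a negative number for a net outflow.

Goods balance = 487.6 - 361.0 = 126.6
Services balance = 238.1 - 157.8 = 80.3
Trade balance (goods + services) = 126.6 + 80.3 = 206.9
Net primary income = 109.3 - 39.0 = 70.3
Net secondary income = 55.3
Current account = 206.9 + 70.3 + 55.3 = 332.5
Financial account = -(332.5 + (-23.0)) = -309.5

-309.5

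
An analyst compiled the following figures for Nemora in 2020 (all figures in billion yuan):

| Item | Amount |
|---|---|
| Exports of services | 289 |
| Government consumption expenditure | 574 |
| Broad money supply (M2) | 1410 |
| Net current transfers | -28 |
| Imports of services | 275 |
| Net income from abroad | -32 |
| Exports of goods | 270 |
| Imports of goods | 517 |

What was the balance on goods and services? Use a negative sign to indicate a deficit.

Goods balance = 270 - 517 = -247
Services balance = 289 - 275 = 14
Trade balance (goods + services) = -247 + 14 = -233

-233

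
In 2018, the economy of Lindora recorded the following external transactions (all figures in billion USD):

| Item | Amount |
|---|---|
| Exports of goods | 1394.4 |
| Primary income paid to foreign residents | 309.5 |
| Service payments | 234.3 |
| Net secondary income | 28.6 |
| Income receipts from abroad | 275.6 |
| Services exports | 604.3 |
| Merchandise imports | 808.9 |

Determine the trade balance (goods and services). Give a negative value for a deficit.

955.5

Goods balance = 1394.4 - 808.9 = 585.5
Services balance = 604.3 - 234.3 = 370.0
Trade balance (goods + services) = 585.5 + 370.0 = 955.5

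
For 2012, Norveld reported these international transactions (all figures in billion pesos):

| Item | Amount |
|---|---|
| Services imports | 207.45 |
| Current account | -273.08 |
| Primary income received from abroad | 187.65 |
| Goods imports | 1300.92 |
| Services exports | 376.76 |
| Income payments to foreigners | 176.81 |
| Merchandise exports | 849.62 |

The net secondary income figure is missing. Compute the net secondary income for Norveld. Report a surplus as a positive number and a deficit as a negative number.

-1.93

Current account = goods balance + services balance + net primary income + net secondary income
Sum of the known components = -271.15
Net secondary income = CA - (known components) = -273.08 - (-271.15) = -1.93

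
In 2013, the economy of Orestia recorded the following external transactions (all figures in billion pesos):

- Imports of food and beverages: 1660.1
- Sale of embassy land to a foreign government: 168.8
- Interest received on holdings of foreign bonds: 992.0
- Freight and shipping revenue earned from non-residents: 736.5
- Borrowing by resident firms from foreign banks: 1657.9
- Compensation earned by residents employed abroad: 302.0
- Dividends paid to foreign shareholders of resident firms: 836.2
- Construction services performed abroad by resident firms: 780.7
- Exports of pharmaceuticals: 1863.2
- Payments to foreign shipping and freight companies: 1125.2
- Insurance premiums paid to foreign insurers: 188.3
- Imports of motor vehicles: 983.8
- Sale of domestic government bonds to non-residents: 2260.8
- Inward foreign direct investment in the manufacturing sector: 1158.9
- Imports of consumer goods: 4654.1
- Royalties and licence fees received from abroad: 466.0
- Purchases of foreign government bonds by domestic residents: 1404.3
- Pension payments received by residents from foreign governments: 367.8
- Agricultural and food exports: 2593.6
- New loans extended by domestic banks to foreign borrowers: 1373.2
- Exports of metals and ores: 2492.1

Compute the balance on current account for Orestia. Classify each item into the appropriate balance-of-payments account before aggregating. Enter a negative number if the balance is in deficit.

1146.2

Goods: 2492.1 - 983.8 + 2593.6 + 1863.2 - 4654.1 - 1660.1 = -349.1
Services: 466.0 - 188.3 - 1125.2 + 780.7 + 736.5 = 669.7
Primary income: 992.0 - 836.2 + 302.0 = 457.8
Secondary income: 367.8
Current account = (-349.1) + 669.7 + 457.8 + 367.8 = 1146.2
(Excluded from the current account — capital account: sale of embassy land to a foreign government 168.8; financial account: borrowing by resident firms from foreign banks 1657.9, sale of domestic government bonds to non-residents 2260.8, inward foreign direct investment in the manufacturing sector 1158.9, purchases of foreign government bonds by domestic residents 1404.3, new loans extended by domestic banks to foreign borrowers 1373.2.)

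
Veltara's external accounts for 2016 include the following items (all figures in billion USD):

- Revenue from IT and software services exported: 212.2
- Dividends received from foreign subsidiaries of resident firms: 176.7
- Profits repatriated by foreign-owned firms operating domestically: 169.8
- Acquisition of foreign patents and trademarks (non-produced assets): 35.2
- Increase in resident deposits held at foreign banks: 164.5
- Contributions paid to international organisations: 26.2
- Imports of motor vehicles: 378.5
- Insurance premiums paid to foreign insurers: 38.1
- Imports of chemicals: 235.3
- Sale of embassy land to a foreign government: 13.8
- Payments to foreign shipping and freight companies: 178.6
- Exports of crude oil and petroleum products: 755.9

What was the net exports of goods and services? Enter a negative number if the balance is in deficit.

137.6

Goods: -235.3 + 755.9 - 378.5 = 142.1
Services: -38.1 - 178.6 + 212.2 = -4.5
Trade balance = 142.1 + (-4.5) = 137.6
(Excluded from the trade balance — primary income: dividends received from foreign subsidiaries of resident firms 176.7, profits repatriated by foreign-owned firms operating domestically 169.8; capital account: acquisition of foreign patents and trademarks (non-produced assets) 35.2, sale of embassy land to a foreign government 13.8; financial account: increase in resident deposits held at foreign banks 164.5; secondary income: contributions paid to international organisations 26.2.)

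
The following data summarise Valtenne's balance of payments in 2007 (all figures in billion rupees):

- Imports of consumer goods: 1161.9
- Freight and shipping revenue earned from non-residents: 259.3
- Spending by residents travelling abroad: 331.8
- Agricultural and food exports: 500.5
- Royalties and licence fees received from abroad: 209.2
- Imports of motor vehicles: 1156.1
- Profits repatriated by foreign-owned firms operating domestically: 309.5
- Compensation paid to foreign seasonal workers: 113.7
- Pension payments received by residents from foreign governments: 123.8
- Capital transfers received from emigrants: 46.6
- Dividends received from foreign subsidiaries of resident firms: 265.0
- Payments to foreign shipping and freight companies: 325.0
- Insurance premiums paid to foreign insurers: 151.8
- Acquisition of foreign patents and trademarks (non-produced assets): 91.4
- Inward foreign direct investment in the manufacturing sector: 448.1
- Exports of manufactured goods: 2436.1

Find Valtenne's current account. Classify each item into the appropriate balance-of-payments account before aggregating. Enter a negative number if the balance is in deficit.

244.1

Goods: -1161.9 + 500.5 + 2436.1 - 1156.1 = 618.6
Services: -325.0 - 331.8 + 259.3 - 151.8 + 209.2 = -340.1
Primary income: -309.5 - 113.7 + 265.0 = -158.2
Secondary income: 123.8
Current account = 618.6 + (-340.1) + (-158.2) + 123.8 = 244.1
(Excluded from the current account — capital account: capital transfers received from emigrants 46.6, acquisition of foreign patents and trademarks (non-produced assets) 91.4; financial account: inward foreign direct investment in the manufacturing sector 448.1.)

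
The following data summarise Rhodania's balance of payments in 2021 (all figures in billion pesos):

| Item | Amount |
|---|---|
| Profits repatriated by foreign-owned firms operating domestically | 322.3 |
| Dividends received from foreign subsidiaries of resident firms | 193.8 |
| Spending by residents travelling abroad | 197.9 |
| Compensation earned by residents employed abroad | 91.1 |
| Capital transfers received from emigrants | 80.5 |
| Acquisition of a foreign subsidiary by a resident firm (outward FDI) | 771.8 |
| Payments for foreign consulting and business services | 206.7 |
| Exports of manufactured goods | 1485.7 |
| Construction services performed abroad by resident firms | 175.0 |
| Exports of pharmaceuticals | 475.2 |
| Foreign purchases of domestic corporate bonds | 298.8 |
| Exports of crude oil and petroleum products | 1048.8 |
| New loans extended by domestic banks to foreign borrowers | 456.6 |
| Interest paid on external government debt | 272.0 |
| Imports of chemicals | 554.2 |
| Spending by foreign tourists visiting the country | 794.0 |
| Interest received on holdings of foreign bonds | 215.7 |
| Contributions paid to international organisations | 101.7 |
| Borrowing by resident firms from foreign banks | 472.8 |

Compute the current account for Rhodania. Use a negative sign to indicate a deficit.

Goods: 1485.7 + 1048.8 - 554.2 + 475.2 = 2455.5
Services: 175.0 + 794.0 - 206.7 - 197.9 = 564.4
Primary income: 91.1 - 322.3 + 193.8 + 215.7 - 272.0 = -93.7
Secondary income: -101.7
Current account = 2455.5 + 564.4 + (-93.7) + (-101.7) = 2824.5
(Excluded from the current account — capital account: capital transfers received from emigrants 80.5; financial account: acquisition of a foreign subsidiary by a resident firm (outward FDI) 771.8, foreign purchases of domestic corporate bonds 298.8, new loans extended by domestic banks to foreign borrowers 456.6, borrowing by resident firms from foreign banks 472.8.)

2824.5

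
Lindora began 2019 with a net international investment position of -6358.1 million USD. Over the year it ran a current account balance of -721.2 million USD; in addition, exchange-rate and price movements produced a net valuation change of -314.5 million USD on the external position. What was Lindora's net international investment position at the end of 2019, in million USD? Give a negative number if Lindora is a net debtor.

-7393.8

Change in NIIP = current account + net valuation change = -721.2 + (-314.5) = -1035.7
End-of-year NIIP = -6358.1 + (-1035.7) = -7393.8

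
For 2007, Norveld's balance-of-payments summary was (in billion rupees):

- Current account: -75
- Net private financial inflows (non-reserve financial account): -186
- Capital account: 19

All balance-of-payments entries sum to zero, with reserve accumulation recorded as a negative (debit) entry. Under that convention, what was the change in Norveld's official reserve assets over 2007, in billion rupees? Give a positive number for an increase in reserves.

-242

Official reserve transactions balance = -((-75) + 19 + (-186)) = 242
An accumulation of reserves is recorded as a debit (negative entry), so the change in the stock of reserves is the negative of that balance.
Change in official reserves = -(242) = -242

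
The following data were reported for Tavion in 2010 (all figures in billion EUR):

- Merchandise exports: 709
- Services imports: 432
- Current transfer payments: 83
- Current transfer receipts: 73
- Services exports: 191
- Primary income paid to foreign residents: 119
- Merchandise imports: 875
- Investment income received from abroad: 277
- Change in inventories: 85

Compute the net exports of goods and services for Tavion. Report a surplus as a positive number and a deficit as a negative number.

-407

Goods balance = 709 - 875 = -166
Services balance = 191 - 432 = -241
Trade balance (goods + services) = -166 + (-241) = -407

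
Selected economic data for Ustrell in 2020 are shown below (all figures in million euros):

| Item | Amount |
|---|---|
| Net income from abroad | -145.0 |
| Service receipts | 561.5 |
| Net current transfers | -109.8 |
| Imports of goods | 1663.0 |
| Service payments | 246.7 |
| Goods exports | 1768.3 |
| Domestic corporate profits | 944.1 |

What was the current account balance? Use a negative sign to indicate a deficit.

165.3

Goods balance = 1768.3 - 1663.0 = 105.3
Services balance = 561.5 - 246.7 = 314.8
Trade balance (goods + services) = 105.3 + 314.8 = 420.1
Net primary income = -145.0
Net secondary income = -109.8
Current account = 420.1 + (-145.0) + (-109.8) = 165.3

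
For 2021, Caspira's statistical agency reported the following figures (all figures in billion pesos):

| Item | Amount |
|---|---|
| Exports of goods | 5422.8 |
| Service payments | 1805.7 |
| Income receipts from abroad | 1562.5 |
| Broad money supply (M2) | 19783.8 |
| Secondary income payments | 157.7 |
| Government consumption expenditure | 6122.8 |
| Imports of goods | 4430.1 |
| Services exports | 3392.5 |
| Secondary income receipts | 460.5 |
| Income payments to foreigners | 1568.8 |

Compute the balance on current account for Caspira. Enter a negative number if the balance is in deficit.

Goods balance = 5422.8 - 4430.1 = 992.7
Services balance = 3392.5 - 1805.7 = 1586.8
Trade balance (goods + services) = 992.7 + 1586.8 = 2579.5
Net primary income = 1562.5 - 1568.8 = -6.3
Net secondary income = 460.5 - 157.7 = 302.8
Current account = 2579.5 + (-6.3) + 302.8 = 2876.0

2876.0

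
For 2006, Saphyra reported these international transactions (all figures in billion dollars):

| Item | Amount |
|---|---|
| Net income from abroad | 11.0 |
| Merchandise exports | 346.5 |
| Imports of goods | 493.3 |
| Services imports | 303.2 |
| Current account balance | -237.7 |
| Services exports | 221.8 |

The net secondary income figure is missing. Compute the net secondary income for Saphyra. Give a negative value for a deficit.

-20.5

Current account = goods balance + services balance + net primary income + net secondary income
Sum of the known components = -217.2
Net secondary income = CA - (known components) = -237.7 - (-217.2) = -20.5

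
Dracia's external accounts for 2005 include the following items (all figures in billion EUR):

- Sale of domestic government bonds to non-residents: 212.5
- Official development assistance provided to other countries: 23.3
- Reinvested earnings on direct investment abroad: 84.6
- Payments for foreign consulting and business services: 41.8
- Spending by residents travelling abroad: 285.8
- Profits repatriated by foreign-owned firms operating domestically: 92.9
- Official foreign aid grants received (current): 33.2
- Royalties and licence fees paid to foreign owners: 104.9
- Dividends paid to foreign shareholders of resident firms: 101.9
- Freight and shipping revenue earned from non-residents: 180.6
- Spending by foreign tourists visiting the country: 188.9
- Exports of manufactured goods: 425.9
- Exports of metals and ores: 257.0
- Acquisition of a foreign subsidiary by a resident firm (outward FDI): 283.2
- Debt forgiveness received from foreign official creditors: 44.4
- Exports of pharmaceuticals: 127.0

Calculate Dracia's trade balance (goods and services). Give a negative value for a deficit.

Goods: 127.0 + 257.0 + 425.9 = 809.9
Services: -104.9 - 285.8 - 41.8 + 180.6 + 188.9 = -63.0
Trade balance = 809.9 + (-63.0) = 746.9
(Excluded from the trade balance — financial account: sale of domestic government bonds to non-residents 212.5, acquisition of a foreign subsidiary by a resident firm (outward FDI) 283.2; secondary income: official development assistance provided to other countries 23.3, official foreign aid grants received (current) 33.2; primary income: reinvested earnings on direct investment abroad 84.6, profits repatriated by foreign-owned firms operating domestically 92.9, dividends paid to foreign shareholders of resident firms 101.9; capital account: debt forgiveness received from foreign official creditors 44.4.)

746.9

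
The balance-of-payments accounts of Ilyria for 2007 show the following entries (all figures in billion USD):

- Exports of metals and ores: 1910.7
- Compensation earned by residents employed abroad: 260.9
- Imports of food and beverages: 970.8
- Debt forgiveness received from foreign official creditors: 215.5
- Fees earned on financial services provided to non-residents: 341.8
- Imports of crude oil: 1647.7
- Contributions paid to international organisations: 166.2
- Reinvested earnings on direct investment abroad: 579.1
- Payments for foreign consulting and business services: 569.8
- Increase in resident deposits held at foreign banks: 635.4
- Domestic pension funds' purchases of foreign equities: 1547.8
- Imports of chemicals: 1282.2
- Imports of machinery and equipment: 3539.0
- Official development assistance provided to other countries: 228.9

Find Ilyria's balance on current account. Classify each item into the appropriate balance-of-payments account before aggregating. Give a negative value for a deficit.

Goods: -970.8 - 1647.7 - 3539.0 - 1282.2 + 1910.7 = -5529.0
Services: -569.8 + 341.8 = -228.0
Primary income: 260.9 + 579.1 = 840.0
Secondary income: -228.9 - 166.2 = -395.1
Current account = (-5529.0) + (-228.0) + 840.0 + (-395.1) = -5312.1
(Excluded from the current account — capital account: debt forgiveness received from foreign official creditors 215.5; financial account: increase in resident deposits held at foreign banks 635.4, domestic pension funds' purchases of foreign equities 1547.8.)

-5312.1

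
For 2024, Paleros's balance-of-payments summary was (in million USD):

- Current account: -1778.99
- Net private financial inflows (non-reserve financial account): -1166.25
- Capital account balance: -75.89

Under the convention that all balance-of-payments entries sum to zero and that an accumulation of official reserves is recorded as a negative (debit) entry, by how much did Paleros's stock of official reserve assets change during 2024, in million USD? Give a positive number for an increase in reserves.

-3021.13

Official reserve transactions balance = -((-1778.99) + (-75.89) + (-1166.25)) = 3021.13
An accumulation of reserves is recorded as a debit (negative entry), so the change in the stock of reserves is the negative of that balance.
Change in official reserves = -(3021.13) = -3021.13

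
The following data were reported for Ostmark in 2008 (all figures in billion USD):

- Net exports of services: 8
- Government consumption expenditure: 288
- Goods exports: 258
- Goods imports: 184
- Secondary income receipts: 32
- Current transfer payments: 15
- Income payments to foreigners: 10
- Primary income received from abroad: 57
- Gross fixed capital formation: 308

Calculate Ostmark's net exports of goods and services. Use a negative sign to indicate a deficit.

82

Goods balance = 258 - 184 = 74
Services balance = 8
Trade balance (goods + services) = 74 + 8 = 82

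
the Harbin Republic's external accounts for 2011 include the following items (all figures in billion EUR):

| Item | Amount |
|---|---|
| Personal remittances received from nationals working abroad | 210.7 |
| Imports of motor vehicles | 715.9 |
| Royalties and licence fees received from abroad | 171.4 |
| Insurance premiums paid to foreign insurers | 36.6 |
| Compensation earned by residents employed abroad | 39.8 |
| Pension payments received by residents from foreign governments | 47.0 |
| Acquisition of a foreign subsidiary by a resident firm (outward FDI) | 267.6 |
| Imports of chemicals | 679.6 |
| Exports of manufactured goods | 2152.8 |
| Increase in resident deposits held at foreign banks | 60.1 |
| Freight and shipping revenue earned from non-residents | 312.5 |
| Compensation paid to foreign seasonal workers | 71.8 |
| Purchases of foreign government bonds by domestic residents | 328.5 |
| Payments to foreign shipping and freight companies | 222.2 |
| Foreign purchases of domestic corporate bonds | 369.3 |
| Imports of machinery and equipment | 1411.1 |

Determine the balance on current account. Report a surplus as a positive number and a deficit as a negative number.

-203.0

Goods: -679.6 - 1411.1 - 715.9 + 2152.8 = -653.8
Services: -222.2 - 36.6 + 171.4 + 312.5 = 225.1
Primary income: -71.8 + 39.8 = -32.0
Secondary income: 47.0 + 210.7 = 257.7
Current account = (-653.8) + 225.1 + (-32.0) + 257.7 = -203.0
(Excluded from the current account — financial account: acquisition of a foreign subsidiary by a resident firm (outward FDI) 267.6, increase in resident deposits held at foreign banks 60.1, purchases of foreign government bonds by domestic residents 328.5, foreign purchases of domestic corporate bonds 369.3.)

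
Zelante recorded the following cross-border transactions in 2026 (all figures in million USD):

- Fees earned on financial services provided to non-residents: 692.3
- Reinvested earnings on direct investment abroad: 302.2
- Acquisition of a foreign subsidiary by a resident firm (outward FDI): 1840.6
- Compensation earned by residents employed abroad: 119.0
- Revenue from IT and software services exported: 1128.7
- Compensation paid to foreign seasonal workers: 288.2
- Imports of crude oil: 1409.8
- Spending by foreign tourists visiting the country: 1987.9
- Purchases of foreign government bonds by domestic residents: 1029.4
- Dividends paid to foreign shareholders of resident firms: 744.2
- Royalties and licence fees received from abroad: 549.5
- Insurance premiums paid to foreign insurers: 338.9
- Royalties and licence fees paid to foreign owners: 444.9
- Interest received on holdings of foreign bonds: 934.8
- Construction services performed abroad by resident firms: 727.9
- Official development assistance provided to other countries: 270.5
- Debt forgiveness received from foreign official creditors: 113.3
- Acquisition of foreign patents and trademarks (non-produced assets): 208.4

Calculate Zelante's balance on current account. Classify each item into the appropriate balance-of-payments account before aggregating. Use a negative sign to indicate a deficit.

Goods: -1409.8
Services: 1128.7 + 727.9 + 692.3 + 549.5 - 338.9 - 444.9 + 1987.9 = 4302.5
Primary income: 302.2 + 934.8 - 288.2 - 744.2 + 119.0 = 323.6
Secondary income: -270.5
Current account = (-1409.8) + 4302.5 + 323.6 + (-270.5) = 2945.8
(Excluded from the current account — financial account: acquisition of a foreign subsidiary by a resident firm (outward FDI) 1840.6, purchases of foreign government bonds by domestic residents 1029.4; capital account: debt forgiveness received from foreign official creditors 113.3, acquisition of foreign patents and trademarks (non-produced assets) 208.4.)

2945.8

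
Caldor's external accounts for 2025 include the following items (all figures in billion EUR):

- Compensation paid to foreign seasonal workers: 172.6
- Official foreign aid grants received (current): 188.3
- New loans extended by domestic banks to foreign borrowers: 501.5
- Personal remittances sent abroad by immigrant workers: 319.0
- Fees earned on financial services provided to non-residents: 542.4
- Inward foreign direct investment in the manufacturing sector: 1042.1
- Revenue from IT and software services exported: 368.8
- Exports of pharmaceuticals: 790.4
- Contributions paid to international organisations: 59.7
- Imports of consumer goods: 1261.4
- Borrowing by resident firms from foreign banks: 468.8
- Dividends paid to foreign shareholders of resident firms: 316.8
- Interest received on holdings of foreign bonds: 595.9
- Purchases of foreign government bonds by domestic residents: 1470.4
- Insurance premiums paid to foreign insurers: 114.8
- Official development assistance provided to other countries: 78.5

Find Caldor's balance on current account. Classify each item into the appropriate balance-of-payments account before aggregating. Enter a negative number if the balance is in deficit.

Goods: 790.4 - 1261.4 = -471.0
Services: -114.8 + 368.8 + 542.4 = 796.4
Primary income: 595.9 - 316.8 - 172.6 = 106.5
Secondary income: -78.5 - 59.7 + 188.3 - 319.0 = -268.9
Current account = (-471.0) + 796.4 + 106.5 + (-268.9) = 163.0
(Excluded from the current account — financial account: new loans extended by domestic banks to foreign borrowers 501.5, inward foreign direct investment in the manufacturing sector 1042.1, borrowing by resident firms from foreign banks 468.8, purchases of foreign government bonds by domestic residents 1470.4.)

163.0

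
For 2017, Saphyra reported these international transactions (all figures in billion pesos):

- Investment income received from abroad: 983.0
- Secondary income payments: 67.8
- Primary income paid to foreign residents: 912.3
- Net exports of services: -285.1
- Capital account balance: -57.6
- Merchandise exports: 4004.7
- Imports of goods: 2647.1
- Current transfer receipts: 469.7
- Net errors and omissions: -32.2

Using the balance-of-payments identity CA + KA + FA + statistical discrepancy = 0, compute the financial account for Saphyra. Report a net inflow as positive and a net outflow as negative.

-1455.3

Goods balance = 4004.7 - 2647.1 = 1357.6
Services balance = -285.1
Trade balance (goods + services) = 1357.6 + (-285.1) = 1072.5
Net primary income = 983.0 - 912.3 = 70.7
Net secondary income = 469.7 - 67.8 = 401.9
Current account = 1072.5 + 70.7 + 401.9 = 1545.1
Financial account = -(1545.1 + (-57.6) + (-32.2)) = -1455.3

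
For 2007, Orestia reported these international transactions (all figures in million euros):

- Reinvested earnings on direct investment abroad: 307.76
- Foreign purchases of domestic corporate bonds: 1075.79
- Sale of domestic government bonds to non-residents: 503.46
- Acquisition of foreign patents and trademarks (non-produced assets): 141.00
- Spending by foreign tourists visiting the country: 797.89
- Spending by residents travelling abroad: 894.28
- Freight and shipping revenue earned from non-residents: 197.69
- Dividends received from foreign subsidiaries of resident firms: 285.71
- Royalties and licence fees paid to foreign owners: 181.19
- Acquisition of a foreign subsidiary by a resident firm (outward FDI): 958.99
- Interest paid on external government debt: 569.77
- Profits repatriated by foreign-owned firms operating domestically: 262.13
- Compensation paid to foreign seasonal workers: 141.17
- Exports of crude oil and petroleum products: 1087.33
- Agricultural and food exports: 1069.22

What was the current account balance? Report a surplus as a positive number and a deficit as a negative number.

1697.06

Goods: 1087.33 + 1069.22 = 2156.55
Services: -894.28 + 197.69 - 181.19 + 797.89 = -79.89
Primary income: -262.13 + 307.76 + 285.71 - 569.77 - 141.17 = -379.60
Current account = 2156.55 + (-79.89) + (-379.60) = 1697.06
(Excluded from the current account — financial account: foreign purchases of domestic corporate bonds 1075.79, sale of domestic government bonds to non-residents 503.46, acquisition of a foreign subsidiary by a resident firm (outward FDI) 958.99; capital account: acquisition of foreign patents and trademarks (non-produced assets) 141.00.)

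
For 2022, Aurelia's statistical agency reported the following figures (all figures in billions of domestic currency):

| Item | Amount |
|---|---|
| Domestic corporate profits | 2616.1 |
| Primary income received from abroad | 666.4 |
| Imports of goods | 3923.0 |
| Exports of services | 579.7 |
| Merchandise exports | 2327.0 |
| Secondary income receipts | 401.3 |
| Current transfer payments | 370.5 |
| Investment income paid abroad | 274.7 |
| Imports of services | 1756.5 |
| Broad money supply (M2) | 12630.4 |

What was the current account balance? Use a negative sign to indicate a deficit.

Goods balance = 2327.0 - 3923.0 = -1596.0
Services balance = 579.7 - 1756.5 = -1176.8
Trade balance (goods + services) = -1596.0 + (-1176.8) = -2772.8
Net primary income = 666.4 - 274.7 = 391.7
Net secondary income = 401.3 - 370.5 = 30.8
Current account = -2772.8 + 391.7 + 30.8 = -2350.3

-2350.3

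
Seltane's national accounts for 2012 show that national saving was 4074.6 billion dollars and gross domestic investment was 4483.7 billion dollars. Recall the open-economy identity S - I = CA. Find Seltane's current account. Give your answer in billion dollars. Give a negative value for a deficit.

CA = S - I = 4074.6 - 4483.7 = -409.1

-409.1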